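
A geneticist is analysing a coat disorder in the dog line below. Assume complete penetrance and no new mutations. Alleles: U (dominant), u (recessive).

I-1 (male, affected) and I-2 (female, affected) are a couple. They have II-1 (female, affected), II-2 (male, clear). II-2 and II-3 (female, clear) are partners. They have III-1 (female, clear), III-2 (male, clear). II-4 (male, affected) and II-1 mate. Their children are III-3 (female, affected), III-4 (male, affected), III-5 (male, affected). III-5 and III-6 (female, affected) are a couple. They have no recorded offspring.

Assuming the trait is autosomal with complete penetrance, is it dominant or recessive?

dominant

I-1 and I-2 are both affected yet have a clear child II-2. Under a recessive model two affected parents are homozygous and every child would be affected, so the trait cannot be recessive.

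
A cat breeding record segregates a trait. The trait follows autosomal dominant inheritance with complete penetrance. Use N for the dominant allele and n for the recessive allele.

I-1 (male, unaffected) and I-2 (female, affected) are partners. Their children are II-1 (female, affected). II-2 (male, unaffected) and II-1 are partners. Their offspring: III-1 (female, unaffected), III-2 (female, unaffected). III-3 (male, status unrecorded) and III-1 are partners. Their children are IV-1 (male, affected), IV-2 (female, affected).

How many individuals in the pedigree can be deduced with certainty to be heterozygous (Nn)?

Obligate heterozygotes: II-1 is affected so carries N and received n from I-1 (nn), so II-1 is Nn; IV-1 is affected so carries N and received n from III-1 (nn), so IV-1 is Nn; IV-2 is affected so carries N and received n from III-1 (nn), so IV-2 is Nn.
Every other individual is either homozygous by phenotype or has at least one consistent homozygous assignment, so the count is 3.

3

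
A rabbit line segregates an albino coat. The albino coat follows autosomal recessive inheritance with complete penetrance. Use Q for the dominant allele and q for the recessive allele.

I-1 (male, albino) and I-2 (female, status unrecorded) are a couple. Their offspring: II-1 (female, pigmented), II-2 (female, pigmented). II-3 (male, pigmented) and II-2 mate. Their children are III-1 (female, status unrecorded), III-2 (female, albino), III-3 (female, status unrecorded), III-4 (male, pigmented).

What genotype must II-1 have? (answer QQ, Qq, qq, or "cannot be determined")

Qq

From phenotype alone, II-1 is QQ or Qq.
II-1 is pigmented so carries Q and received q from I-1 (qq), so II-1 is Qq.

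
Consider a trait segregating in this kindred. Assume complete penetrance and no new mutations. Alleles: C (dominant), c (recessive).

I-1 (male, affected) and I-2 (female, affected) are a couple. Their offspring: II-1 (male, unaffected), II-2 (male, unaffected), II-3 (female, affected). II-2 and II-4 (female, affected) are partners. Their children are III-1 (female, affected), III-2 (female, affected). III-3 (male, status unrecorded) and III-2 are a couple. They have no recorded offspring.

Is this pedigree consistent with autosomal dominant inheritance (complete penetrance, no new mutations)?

Yes

A consistent assignment under autosomal dominant exists: I-1 Cc, I-2 Cc, II-1 cc, II-2 cc, II-3 CC, II-4 CC, III-1 Cc, III-2 Cc, III-3 CC.
In this assignment every recorded phenotype matches its genotype and every non-founder's genotype is obtainable from its parents' genotypes, so the pedigree is consistent.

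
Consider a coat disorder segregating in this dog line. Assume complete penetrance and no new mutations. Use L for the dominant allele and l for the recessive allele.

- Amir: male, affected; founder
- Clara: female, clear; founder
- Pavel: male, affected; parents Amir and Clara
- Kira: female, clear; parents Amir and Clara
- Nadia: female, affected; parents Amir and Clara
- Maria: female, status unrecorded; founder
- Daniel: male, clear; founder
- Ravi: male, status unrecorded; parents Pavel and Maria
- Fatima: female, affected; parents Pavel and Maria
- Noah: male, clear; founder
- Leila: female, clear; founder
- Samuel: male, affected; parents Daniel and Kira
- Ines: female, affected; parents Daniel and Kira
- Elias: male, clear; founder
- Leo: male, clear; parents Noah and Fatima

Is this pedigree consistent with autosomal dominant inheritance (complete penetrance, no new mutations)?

Under autosomal dominant, Samuel (affected, male) cannot arise from Daniel (clear) × Kira (clear).

No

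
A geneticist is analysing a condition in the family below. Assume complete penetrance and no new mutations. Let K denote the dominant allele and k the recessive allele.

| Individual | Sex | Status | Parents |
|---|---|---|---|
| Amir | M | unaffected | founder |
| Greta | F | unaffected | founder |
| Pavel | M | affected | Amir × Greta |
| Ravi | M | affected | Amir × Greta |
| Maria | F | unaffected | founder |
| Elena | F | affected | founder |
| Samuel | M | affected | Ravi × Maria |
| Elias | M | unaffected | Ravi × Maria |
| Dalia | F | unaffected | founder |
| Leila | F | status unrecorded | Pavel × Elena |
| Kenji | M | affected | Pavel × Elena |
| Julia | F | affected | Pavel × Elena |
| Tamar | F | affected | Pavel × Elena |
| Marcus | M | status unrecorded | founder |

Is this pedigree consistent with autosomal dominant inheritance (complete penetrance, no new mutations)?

No

Under autosomal dominant, Pavel (affected, male) cannot arise from Amir (unaffected) × Greta (unaffected).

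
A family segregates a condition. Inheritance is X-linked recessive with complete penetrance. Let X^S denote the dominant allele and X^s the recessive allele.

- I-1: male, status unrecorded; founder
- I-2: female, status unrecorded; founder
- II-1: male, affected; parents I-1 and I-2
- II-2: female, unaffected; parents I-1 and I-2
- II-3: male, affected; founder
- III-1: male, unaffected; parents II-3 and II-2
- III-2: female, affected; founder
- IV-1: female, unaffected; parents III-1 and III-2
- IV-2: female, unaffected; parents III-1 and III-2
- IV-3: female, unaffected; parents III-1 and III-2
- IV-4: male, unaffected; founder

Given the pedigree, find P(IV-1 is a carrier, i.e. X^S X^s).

1

IV-1 is unaffected so carries S and received s from III-2 (X^s X^s), so IV-1 is X^S X^s, giving P(X^S X^s) = 1.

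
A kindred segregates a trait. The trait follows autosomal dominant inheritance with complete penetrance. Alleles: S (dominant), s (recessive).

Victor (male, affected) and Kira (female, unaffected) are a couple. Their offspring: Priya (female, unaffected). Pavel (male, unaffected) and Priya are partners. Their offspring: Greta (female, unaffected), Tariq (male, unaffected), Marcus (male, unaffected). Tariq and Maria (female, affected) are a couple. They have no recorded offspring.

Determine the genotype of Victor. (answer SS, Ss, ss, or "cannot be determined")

From phenotype alone, Victor is SS or Ss.
Victor is affected so carries S and passed s to Priya (ss), so Victor is Ss.

Ss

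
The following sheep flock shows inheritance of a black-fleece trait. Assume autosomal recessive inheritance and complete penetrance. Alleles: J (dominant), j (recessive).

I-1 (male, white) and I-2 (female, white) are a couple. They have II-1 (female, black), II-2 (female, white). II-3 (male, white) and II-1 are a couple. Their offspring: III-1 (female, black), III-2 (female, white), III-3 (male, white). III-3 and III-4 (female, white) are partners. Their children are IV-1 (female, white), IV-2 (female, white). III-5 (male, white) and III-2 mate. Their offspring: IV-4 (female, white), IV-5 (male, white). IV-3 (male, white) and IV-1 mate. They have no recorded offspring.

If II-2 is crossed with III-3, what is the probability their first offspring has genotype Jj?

I-1 is white so carries J and passed j to II-1 (jj), so I-1 is Jj.
I-2 is white so carries J and passed j to II-1 (jj), so I-2 is Jj.
II-2 is a white offspring of I-1 (Jj) × I-2 (Jj), whose cross gives 1/4 JJ : 1/2 Jj : 1/4 jj; conditioning on being white, II-2 is JJ with probability 1/3, Jj with probability 2/3.
III-3 is white so carries J and received j from II-1 (jj), so III-3 is Jj.
Summing over parental genotype combinations, P(offspring has genotype Jj) = 1/3·1/2 + 2/3·1/2 = 1/2.

1/2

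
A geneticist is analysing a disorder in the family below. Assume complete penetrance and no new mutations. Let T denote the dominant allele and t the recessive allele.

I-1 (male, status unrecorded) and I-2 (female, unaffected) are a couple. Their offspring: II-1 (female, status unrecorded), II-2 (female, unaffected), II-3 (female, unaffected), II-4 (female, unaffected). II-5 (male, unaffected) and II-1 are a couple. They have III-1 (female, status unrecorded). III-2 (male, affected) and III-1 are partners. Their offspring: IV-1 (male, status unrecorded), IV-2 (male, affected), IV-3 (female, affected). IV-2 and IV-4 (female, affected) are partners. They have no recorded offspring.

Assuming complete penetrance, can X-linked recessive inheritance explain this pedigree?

A consistent assignment under X-linked recessive exists: I-1 X^T Y, I-2 X^T X^t, II-1 X^T X^t, II-2 X^T X^T, II-3 X^T X^T, II-4 X^T X^T, II-5 X^T Y, III-1 X^T X^t, III-2 X^t Y, IV-1 X^T Y, IV-2 X^t Y, IV-3 X^t X^t, IV-4 X^t X^t.
In this assignment every recorded phenotype matches its genotype and every non-founder's genotype is obtainable from its parents' genotypes, so the pedigree is consistent.

Yes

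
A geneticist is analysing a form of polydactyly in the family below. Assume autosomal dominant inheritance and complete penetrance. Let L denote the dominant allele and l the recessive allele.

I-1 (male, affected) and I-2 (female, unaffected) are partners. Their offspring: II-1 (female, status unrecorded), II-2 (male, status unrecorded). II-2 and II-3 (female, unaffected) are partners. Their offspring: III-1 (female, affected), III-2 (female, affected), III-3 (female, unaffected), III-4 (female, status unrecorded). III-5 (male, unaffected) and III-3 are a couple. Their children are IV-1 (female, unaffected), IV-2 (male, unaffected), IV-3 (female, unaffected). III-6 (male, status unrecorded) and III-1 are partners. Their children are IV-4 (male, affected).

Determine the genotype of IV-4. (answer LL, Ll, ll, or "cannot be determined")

IV-4's phenotype allows LL or Ll, and no parent or child forces a single allele at both positions; consistent genotype assignments exist with IV-4 as LL or Ll.

cannot be determined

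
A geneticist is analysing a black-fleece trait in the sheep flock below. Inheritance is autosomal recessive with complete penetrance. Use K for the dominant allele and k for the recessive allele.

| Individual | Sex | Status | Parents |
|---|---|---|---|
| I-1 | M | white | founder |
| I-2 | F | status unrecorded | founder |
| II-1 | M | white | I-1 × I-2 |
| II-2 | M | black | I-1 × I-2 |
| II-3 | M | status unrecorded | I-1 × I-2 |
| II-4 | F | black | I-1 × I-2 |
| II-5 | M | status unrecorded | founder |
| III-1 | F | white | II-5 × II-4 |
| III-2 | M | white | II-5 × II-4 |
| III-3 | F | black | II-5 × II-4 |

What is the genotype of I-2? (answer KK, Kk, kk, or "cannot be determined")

cannot be determined

I-2's phenotype is unrecorded, and no parent or child forces a single allele at both positions; consistent genotype assignments exist with I-2 as Kk or kk.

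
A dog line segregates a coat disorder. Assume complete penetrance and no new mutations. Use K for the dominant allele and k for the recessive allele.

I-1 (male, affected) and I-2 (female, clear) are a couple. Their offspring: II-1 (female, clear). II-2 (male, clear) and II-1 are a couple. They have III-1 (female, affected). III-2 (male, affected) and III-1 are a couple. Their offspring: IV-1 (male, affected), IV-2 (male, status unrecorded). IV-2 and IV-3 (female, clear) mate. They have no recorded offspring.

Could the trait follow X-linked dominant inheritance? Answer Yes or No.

No

Under X-linked dominant, II-1 (clear, female) cannot arise from I-1 (affected) × I-2 (clear).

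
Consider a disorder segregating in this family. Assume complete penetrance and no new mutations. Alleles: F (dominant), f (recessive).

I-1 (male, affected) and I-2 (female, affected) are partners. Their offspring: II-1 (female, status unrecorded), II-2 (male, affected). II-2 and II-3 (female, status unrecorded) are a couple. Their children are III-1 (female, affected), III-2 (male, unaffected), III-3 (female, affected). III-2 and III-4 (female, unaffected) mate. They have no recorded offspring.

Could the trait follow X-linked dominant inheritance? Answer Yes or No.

A consistent assignment under X-linked dominant exists: I-1 X^F Y, I-2 X^F X^F, II-1 X^F X^F, II-2 X^F Y, II-3 X^F X^f, III-1 X^F X^F, III-2 X^f Y, III-3 X^F X^F, III-4 X^f X^f.
In this assignment every recorded phenotype matches its genotype and every non-founder's genotype is obtainable from its parents' genotypes, so the pedigree is consistent.

Yes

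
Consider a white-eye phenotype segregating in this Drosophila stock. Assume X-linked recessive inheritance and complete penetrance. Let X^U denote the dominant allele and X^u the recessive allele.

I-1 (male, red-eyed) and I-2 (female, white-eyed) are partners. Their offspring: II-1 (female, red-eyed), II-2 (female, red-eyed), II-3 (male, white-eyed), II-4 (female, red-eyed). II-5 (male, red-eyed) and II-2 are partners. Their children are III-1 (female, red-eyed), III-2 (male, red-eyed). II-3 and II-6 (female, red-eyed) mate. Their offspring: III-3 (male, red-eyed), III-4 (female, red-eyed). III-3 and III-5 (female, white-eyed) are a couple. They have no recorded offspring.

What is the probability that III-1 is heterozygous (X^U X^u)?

II-5 is red-eyed, so II-5 is X^U Y.
II-2 is red-eyed so carries U and received u from I-2 (X^u X^u), so II-2 is X^U X^u.
Their cross gives offspring ratios 1/2 X^U X^U : 1/2 X^U X^u. Conditioning on III-1 being red-eyed, P(X^U X^u) = 1/2 / 1 = 1/2.

1/2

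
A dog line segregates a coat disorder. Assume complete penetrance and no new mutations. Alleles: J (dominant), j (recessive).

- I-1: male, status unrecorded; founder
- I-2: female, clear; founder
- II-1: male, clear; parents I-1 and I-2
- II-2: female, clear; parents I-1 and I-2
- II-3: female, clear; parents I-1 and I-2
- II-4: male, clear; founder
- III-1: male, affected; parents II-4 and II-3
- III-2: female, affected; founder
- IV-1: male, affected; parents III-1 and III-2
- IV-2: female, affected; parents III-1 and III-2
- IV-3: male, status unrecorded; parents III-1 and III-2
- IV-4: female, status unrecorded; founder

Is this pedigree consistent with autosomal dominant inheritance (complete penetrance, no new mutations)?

No

Under autosomal dominant, III-1 (affected, male) cannot arise from II-4 (clear) × II-3 (clear).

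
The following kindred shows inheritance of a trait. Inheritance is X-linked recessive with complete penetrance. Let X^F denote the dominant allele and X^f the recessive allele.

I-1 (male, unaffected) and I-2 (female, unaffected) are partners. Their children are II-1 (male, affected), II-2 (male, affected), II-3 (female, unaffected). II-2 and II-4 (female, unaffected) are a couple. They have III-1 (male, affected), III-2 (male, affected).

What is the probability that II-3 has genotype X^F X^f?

1/2

I-1 is unaffected, so I-1 is X^F Y.
I-2 is unaffected so carries F and passed f to II-1 (X^f Y), so I-2 is X^F X^f.
Their cross gives offspring ratios 1/2 X^F X^F : 1/2 X^F X^f. Conditioning on II-3 being unaffected, P(X^F X^f) = 1/2 / 1 = 1/2.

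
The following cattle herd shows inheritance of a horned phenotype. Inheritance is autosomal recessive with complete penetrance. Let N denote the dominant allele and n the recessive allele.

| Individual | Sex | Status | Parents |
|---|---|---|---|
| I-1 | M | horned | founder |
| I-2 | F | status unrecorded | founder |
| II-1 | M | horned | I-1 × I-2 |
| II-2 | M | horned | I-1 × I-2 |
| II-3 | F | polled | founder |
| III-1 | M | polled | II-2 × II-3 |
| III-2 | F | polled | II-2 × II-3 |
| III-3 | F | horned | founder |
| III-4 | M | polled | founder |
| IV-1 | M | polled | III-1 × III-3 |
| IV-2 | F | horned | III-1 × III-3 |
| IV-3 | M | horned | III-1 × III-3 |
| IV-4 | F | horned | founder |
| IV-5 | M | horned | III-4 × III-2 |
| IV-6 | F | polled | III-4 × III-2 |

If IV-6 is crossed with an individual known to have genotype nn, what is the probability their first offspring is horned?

1/3

III-4 is polled so carries N and passed n to IV-5 (nn), so III-4 is Nn.
III-2 is polled so carries N and received n from II-2 (nn), so III-2 is Nn.
IV-6 is a polled offspring of III-4 (Nn) × III-2 (Nn), whose cross gives 1/4 NN : 1/2 Nn : 1/4 nn; conditioning on being polled, IV-6 is NN with probability 1/3, Nn with probability 2/3.
Summing over parental genotype combinations, P(offspring is horned) = 2/3·1/2 = 1/3.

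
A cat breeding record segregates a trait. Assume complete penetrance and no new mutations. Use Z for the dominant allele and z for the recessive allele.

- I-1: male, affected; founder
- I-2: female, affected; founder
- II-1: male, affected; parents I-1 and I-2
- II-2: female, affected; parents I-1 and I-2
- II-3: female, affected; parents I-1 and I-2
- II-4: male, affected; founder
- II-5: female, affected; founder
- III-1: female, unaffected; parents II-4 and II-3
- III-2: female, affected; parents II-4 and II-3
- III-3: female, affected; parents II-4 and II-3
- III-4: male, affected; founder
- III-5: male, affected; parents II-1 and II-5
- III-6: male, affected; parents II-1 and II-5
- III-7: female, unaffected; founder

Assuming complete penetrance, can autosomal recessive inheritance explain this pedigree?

Under autosomal recessive, III-1 (unaffected, female) cannot arise from II-4 (affected) × II-3 (affected).

No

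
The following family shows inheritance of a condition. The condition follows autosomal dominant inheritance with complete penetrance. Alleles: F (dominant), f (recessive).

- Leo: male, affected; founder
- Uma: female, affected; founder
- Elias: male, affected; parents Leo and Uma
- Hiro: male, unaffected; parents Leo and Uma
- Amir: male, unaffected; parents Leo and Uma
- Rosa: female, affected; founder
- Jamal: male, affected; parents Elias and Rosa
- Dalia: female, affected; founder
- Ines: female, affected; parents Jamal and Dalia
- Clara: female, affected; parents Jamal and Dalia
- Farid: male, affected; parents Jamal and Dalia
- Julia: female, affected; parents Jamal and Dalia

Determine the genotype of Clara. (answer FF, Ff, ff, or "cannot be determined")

cannot be determined

Clara's phenotype allows FF or Ff, and no parent or child forces a single allele at both positions; consistent genotype assignments exist with Clara as FF or Ff.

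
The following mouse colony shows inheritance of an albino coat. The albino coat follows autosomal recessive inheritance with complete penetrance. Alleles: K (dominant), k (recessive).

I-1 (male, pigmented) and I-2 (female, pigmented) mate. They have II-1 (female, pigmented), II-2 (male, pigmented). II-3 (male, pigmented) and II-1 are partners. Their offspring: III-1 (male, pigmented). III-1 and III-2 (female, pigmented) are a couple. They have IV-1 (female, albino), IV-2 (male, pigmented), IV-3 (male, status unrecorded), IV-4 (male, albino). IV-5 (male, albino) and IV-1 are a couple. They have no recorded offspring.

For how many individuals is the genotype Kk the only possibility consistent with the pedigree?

Obligate heterozygotes: III-1 is pigmented so carries K and passed k to IV-1 (kk), so III-1 is Kk; III-2 is pigmented so carries K and passed k to IV-1 (kk), so III-2 is Kk.
Every other individual is either homozygous by phenotype or has at least one consistent homozygous assignment, so the count is 2.

2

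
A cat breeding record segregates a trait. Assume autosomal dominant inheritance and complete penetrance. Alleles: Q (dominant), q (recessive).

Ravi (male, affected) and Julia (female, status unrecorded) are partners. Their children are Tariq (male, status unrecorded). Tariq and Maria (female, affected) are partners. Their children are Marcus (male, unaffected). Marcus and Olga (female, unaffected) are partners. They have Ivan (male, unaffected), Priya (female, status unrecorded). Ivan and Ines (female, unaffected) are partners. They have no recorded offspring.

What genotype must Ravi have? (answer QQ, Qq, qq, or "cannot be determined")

cannot be determined

Ravi's phenotype allows QQ or Qq, and no parent or child forces a single allele at both positions; consistent genotype assignments exist with Ravi as QQ or Qq.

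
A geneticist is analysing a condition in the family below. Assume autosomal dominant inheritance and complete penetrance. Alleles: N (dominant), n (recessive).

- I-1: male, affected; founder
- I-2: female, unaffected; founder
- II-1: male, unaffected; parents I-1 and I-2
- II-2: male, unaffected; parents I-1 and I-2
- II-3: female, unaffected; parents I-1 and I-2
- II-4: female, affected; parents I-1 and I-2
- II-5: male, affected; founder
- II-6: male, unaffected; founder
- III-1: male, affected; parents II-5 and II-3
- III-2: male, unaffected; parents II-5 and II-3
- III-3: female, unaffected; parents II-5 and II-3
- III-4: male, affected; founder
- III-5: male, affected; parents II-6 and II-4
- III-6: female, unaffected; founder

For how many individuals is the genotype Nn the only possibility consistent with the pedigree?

Obligate heterozygotes: I-1 is affected so carries N and passed n to II-1 (nn), so I-1 is Nn; II-4 is affected so carries N and received n from I-2 (nn), so II-4 is Nn; II-5 is affected so carries N and passed n to III-2 (nn), so II-5 is Nn; III-1 is affected so carries N and received n from II-3 (nn), so III-1 is Nn; III-5 is affected so carries N and received n from II-6 (nn), so III-5 is Nn.
Every other individual is either homozygous by phenotype or has at least one consistent homozygous assignment, so the count is 5.

5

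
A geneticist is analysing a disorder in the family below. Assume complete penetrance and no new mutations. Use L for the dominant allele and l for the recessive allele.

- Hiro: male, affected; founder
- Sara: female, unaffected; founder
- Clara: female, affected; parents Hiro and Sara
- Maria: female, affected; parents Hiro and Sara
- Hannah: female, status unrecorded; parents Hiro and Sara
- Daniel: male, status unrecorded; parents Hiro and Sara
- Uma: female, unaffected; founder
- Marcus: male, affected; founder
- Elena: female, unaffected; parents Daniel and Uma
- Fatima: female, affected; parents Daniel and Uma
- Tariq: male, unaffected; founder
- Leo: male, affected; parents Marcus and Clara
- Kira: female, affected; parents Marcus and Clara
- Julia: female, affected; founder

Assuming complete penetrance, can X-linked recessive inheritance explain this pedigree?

A consistent assignment under X-linked recessive exists: Hiro X^l Y, Sara X^L X^l, Clara X^l X^l, Maria X^l X^l, Hannah X^L X^l, Daniel X^l Y, Uma X^L X^l, Marcus X^l Y, Elena X^L X^l, Fatima X^l X^l, Tariq X^L Y, Leo X^l Y, Kira X^l X^l, Julia X^l X^l.
In this assignment every recorded phenotype matches its genotype and every non-founder's genotype is obtainable from its parents' genotypes, so the pedigree is consistent.

Yes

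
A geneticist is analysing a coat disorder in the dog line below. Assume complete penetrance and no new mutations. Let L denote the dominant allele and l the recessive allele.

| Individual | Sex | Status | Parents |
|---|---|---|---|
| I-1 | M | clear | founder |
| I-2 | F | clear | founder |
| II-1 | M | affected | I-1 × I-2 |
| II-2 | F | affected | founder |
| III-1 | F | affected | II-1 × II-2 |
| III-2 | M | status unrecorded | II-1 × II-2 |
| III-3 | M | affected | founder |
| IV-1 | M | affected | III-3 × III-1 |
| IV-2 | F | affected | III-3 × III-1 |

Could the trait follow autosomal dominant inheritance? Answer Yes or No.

No

Under autosomal dominant, II-1 (affected, male) cannot arise from I-1 (clear) × I-2 (clear).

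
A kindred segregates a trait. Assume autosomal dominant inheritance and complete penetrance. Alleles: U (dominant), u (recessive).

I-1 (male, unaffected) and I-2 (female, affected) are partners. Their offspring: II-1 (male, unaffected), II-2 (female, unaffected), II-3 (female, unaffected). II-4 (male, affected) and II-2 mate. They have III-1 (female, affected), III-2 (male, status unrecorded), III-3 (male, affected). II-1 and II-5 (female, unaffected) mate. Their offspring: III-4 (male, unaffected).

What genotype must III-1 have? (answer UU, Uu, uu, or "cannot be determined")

From phenotype alone, III-1 is UU or Uu.
III-1 is affected so carries U and received u from II-2 (uu), so III-1 is Uu.

Uu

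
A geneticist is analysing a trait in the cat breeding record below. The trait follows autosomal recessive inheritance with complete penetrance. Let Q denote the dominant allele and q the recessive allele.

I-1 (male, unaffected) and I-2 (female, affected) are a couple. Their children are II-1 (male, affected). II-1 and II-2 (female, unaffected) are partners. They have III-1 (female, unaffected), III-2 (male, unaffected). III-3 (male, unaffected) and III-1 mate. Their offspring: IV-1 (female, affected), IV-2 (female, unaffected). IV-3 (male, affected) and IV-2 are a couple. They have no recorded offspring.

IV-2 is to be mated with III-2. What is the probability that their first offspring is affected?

III-3 is unaffected so carries Q and passed q to IV-1 (qq), so III-3 is Qq.
III-1 is unaffected so carries Q and received q from II-1 (qq), so III-1 is Qq.
IV-2 is an unaffected offspring of III-3 (Qq) × III-1 (Qq), whose cross gives 1/4 QQ : 1/2 Qq : 1/4 qq; conditioning on being unaffected, IV-2 is QQ with probability 1/3, Qq with probability 2/3.
III-2 is unaffected so carries Q and received q from II-1 (qq), so III-2 is Qq.
Summing over parental genotype combinations, P(offspring is affected) = 2/3·1/4 = 1/6.

1/6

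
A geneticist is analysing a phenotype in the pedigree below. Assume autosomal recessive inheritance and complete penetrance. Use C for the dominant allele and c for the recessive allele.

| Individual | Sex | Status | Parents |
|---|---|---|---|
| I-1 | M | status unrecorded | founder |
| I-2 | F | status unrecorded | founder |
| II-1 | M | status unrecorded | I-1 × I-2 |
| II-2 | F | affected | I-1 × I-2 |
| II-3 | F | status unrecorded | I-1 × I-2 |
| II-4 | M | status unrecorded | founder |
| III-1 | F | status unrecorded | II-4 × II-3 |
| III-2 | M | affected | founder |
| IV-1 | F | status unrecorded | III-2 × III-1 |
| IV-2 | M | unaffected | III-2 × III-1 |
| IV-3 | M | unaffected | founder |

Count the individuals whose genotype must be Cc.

1

Obligate heterozygotes: IV-2 is unaffected so carries C and received c from III-2 (cc), so IV-2 is Cc.
Every other individual is either homozygous by phenotype or has at least one consistent homozygous assignment, so the count is 1.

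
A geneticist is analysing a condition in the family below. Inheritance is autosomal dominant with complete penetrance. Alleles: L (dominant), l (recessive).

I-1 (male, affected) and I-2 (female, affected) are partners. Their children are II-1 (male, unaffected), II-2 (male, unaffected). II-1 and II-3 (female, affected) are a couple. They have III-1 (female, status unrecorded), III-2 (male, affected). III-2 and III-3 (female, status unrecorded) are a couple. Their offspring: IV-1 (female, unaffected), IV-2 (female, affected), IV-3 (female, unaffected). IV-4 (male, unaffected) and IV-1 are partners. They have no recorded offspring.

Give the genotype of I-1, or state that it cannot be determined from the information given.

Ll

From phenotype alone, I-1 is LL or Ll.
I-1 is affected so carries L and passed l to II-1 (ll), so I-1 is Ll.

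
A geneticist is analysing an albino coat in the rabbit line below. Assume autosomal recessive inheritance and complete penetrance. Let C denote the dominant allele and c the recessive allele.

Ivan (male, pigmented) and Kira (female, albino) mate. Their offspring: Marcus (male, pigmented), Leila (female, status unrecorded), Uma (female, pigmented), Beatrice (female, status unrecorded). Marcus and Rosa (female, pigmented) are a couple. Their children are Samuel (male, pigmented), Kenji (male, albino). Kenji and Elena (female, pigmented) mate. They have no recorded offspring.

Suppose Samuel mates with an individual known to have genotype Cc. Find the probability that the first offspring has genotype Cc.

1/2

Marcus is pigmented so carries C and received c from Kira (cc), so Marcus is Cc.
Rosa is pigmented so carries C and passed c to Kenji (cc), so Rosa is Cc.
Samuel is a pigmented offspring of Marcus (Cc) × Rosa (Cc), whose cross gives 1/4 CC : 1/2 Cc : 1/4 cc; conditioning on being pigmented, Samuel is CC with probability 1/3, Cc with probability 2/3.
Summing over parental genotype combinations, P(offspring has genotype Cc) = 1/3·1/2 + 2/3·1/2 = 1/2.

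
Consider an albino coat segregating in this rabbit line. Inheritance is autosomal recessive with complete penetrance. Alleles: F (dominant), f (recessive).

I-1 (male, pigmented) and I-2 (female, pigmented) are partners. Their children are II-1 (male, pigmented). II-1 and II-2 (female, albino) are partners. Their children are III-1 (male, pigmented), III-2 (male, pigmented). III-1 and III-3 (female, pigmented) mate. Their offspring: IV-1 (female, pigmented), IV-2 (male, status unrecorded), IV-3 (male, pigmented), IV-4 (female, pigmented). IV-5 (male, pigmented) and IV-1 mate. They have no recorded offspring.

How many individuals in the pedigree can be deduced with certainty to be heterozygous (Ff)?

2

Obligate heterozygotes: III-1 is pigmented so carries F and received f from II-2 (ff), so III-1 is Ff; III-2 is pigmented so carries F and received f from II-2 (ff), so III-2 is Ff.
Every other individual is either homozygous by phenotype or has at least one consistent homozygous assignment, so the count is 2.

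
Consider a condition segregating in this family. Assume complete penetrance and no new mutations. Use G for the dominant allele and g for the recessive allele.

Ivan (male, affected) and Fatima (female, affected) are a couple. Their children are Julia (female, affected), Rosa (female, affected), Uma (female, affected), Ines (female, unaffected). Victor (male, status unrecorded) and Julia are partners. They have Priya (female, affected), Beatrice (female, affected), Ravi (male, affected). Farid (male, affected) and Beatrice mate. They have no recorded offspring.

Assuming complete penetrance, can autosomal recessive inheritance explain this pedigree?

No

Under autosomal recessive, Ines (unaffected, female) cannot arise from Ivan (affected) × Fatima (affected).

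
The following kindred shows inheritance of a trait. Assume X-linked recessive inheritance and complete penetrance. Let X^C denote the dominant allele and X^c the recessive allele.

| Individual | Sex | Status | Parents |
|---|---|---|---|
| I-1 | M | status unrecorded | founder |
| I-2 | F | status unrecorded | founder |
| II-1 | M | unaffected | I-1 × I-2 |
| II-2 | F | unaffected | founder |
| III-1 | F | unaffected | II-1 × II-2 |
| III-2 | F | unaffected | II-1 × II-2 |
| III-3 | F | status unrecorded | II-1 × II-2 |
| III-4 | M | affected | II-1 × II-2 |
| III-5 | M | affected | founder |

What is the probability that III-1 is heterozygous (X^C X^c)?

1/2

II-1 is unaffected, so II-1 is X^C Y.
II-2 is unaffected so carries C and passed c to III-4 (X^c Y), so II-2 is X^C X^c.
Their cross gives offspring ratios 1/2 X^C X^C : 1/2 X^C X^c. Conditioning on III-1 being unaffected, P(X^C X^c) = 1/2 / 1 = 1/2.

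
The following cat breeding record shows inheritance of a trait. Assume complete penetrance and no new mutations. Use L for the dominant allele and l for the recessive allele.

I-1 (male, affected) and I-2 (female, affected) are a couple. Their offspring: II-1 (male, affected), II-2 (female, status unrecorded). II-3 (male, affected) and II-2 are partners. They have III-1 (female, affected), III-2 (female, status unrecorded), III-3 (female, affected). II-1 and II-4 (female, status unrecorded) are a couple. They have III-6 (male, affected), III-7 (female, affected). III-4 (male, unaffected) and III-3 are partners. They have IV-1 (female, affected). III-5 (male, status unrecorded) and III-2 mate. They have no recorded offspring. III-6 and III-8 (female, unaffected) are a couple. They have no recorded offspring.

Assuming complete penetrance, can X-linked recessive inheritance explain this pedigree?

No

Under X-linked recessive, IV-1 (affected, female) cannot arise from III-4 (unaffected) × III-3 (affected).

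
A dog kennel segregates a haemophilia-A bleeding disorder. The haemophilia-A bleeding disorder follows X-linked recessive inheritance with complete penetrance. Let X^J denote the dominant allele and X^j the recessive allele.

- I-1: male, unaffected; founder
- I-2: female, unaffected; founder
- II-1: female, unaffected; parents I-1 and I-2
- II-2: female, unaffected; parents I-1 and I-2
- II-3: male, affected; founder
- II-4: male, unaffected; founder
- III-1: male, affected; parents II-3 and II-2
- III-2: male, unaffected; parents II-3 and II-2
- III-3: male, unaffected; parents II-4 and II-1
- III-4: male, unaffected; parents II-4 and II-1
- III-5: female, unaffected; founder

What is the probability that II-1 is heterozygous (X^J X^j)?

1/5

I-1 is unaffected, so I-1 is X^J Y.
I-2 is unaffected so carries J and passed j to II-2 (X^J X^j, whose J came from I-1), so I-2 is X^J X^j.
Their cross gives offspring ratios 1/2 X^J X^J : 1/2 X^J X^j. Conditioning on II-1 being unaffected, P(X^J X^j) = 1/2 / 1 = 1/2 before taking II-1's own offspring into account.
II-4 is unaffected, so II-4 is X^J Y.
Now use II-1's offspring. Probability of each recorded status — unaffected son III-3: 1/2 if II-1 is X^J X^j, 1 if X^J X^J; unaffected son III-4: 1/2 if II-1 is X^J X^j, 1 if X^J X^J.
Bayes: P(X^J X^j) = 1/2·1/4 / (1/2·1/4 + 1/2·1) = 1/5.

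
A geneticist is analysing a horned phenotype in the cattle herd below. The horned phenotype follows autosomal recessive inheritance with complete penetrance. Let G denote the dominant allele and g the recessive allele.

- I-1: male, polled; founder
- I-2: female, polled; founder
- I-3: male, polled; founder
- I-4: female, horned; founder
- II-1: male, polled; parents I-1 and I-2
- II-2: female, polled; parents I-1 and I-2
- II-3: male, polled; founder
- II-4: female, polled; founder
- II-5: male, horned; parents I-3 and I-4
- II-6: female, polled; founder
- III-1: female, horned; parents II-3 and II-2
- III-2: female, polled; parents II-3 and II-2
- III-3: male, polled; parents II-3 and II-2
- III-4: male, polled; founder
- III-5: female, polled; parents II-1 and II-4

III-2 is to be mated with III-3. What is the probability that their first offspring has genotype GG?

II-3 is polled so carries G and passed g to III-1 (gg), so II-3 is Gg.
II-2 is polled so carries G and passed g to III-1 (gg), so II-2 is Gg.
III-2 is a polled offspring of II-3 (Gg) × II-2 (Gg), whose cross gives 1/4 GG : 1/2 Gg : 1/4 gg; conditioning on being polled, III-2 is GG with probability 1/3, Gg with probability 2/3.
III-3 is a polled offspring of II-3 (Gg) × II-2 (Gg), whose cross gives 1/4 GG : 1/2 Gg : 1/4 gg; conditioning on being polled, III-3 is GG with probability 1/3, Gg with probability 2/3.
Summing over parental genotype combinations, P(offspring has genotype GG) = 1/9·1 + 2/9·1/2 + 2/9·1/2 + 4/9·1/4 = 4/9.

4/9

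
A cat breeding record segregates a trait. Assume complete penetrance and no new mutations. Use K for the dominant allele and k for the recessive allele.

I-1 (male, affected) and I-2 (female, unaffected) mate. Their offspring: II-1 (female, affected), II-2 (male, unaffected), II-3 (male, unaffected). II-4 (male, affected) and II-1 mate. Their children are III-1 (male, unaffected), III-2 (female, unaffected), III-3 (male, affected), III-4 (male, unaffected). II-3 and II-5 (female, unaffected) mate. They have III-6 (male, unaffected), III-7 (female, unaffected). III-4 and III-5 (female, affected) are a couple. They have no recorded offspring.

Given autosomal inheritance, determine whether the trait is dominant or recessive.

dominant

II-4 and II-1 are both affected yet have an unaffected child III-1. Under a recessive model two affected parents are homozygous and every child would be affected, so the trait cannot be recessive.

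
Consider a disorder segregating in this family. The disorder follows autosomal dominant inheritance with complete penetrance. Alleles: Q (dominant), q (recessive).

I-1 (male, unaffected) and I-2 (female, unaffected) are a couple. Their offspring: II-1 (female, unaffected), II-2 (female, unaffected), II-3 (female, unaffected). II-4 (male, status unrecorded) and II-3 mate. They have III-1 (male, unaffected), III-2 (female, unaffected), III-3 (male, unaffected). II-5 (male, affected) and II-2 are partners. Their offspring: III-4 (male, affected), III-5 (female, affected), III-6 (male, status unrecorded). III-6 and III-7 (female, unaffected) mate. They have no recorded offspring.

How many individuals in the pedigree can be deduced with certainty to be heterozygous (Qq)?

Obligate heterozygotes: III-4 is affected so carries Q and received q from II-2 (qq), so III-4 is Qq; III-5 is affected so carries Q and received q from II-2 (qq), so III-5 is Qq.
Every other individual is either homozygous by phenotype or has at least one consistent homozygous assignment, so the count is 2.

2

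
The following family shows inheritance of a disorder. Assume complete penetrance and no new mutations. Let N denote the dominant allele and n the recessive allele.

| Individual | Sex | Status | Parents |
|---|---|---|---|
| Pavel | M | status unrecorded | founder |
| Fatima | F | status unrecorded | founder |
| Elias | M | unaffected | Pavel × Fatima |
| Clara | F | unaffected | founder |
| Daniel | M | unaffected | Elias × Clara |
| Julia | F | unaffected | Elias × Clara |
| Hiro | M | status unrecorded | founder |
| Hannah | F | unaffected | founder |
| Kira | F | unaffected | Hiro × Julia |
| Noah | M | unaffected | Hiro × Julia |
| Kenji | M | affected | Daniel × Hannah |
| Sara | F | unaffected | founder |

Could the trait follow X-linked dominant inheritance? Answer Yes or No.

No

Under X-linked dominant, Kenji (affected, male) cannot arise from Daniel (unaffected) × Hannah (unaffected).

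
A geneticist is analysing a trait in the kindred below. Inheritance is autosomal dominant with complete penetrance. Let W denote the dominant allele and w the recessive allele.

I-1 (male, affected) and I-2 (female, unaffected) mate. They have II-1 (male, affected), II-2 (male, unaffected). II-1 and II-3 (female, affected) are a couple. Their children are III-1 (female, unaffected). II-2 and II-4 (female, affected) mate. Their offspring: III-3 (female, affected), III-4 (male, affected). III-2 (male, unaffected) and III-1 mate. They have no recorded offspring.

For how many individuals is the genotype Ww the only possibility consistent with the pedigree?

5

Obligate heterozygotes: I-1 is affected so carries W and passed w to II-2 (ww), so I-1 is Ww; II-1 is affected so carries W and received w from I-2 (ww), so II-1 is Ww; II-3 is affected so carries W and passed w to III-1 (ww), so II-3 is Ww; III-3 is affected so carries W and received w from II-2 (ww), so III-3 is Ww; III-4 is affected so carries W and received w from II-2 (ww), so III-4 is Ww.
Every other individual is either homozygous by phenotype or has at least one consistent homozygous assignment, so the count is 5.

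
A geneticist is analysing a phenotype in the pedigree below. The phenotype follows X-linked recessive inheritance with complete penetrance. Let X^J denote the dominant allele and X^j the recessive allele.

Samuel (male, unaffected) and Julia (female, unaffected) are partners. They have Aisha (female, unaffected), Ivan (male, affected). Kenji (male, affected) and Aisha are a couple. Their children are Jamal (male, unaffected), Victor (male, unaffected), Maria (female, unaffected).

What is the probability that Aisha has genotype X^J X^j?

1/9

Samuel is unaffected, so Samuel is X^J Y.
Julia is unaffected so carries J and passed j to Ivan (X^j Y), so Julia is X^J X^j.
Their cross gives offspring ratios 1/2 X^J X^J : 1/2 X^J X^j. Conditioning on Aisha being unaffected, P(X^J X^j) = 1/2 / 1 = 1/2 before taking Aisha's own offspring into account.
Kenji is affected, so Kenji is X^j Y.
Now use Aisha's offspring. Probability of each recorded status — unaffected son Jamal: 1/2 if Aisha is X^J X^j, 1 if X^J X^J; unaffected son Victor: 1/2 if Aisha is X^J X^j, 1 if X^J X^J; unaffected daughter Maria: 1/2 if Aisha is X^J X^j, 1 if X^J X^J.
Bayes: P(X^J X^j) = 1/2·1/8 / (1/2·1/8 + 1/2·1) = 1/9.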